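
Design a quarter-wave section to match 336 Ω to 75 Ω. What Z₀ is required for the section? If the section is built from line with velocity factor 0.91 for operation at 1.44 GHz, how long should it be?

Z_qwt = √(Z_0·R_L) = √(75 × 336) = √25200
λ = 0.91·c/f = 0.19 m, so l = λ/4 = 0.0474 m

Z_qwt ≈ 159 Ω; length ≈ 4.74 cm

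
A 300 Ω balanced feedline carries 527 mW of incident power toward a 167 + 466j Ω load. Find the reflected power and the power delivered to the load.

P_reflected ≈ 284 mW; P_delivered ≈ 243 mW

|Γ| = |(-133 + j466)/(467 + j466)| = 0.735
|Γ|² = 0.54
P_refl = |Γ|²·P_inc = 284 mW, P_del = (1 − |Γ|²)·P_inc = 243 mW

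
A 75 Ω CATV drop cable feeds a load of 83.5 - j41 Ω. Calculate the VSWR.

Γ = (Z_L − Z_0)/(Z_L + Z_0) = (8.5 − j41)/(158.5 − j41)
|Γ| = 41.9/164 = 0.256
VSWR = (1 + |Γ|)/(1 − |Γ|) = 1.26/0.744

VSWR ≈ 1.69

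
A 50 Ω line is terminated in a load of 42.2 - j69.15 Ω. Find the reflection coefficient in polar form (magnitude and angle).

Γ = (Z_L − Z_0)/(Z_L + Z_0) = (-7.8 − j69.15)/(92.2 − j69.15)
|Γ| = 69.6/115 = 0.604

Γ ≈ 0.604 ∠ -59.6°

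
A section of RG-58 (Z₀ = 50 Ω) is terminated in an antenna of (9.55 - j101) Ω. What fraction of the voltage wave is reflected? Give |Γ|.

Γ = (Z_L − Z_0)/(Z_L + Z_0) = (-40.45 − j101)/(59.55 − j101)
|Γ| = 109/117

|Γ| ≈ 0.928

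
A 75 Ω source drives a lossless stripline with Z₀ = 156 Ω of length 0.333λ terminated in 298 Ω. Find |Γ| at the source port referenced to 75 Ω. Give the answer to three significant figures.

βl = 2π × 0.333 = 120°
tan(βl) = -1.74
Z_in = Z_0·(Z_L + jZ_0·tanβl)/(Z_0 + jZ_L·tanβl) = 99.6 + j59.7 Ω
Γ_s = (Z_in − Z_s)/(Z_in + Z_s) = (24.6 + j59.7)/(175 + j59.7), |Γ_s| = 0.35

|Γ| ≈ 0.35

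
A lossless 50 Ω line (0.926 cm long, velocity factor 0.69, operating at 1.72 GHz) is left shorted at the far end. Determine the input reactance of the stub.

X_in ≈ 26.3 Ω (inductive)

λ = v/f = 0.69·c / 1.72 GHz = 0.12 m
βl = 2π·l/λ = 2π × 0.0769 = 27.7°
tan(βl) = 0.525
For a shorted stub, Z_in = jZ_0·tan(βl)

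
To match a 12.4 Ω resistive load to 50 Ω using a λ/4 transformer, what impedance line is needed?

Z_qwt ≈ 24.9 Ω

Z_qwt = √(Z_0·R_L) = √(50 × 12.4) = √620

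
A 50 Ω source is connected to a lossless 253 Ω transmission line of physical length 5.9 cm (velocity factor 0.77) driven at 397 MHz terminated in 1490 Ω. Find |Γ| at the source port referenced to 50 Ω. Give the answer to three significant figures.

|Γ| ≈ 0.904

λ = v/f = 0.77·c / 397 MHz = 0.582 m
βl = 2π·l/λ = 2π × 0.101 = 36.5°
tan(βl) = 0.74
Z_in = Z_0·(Z_L + jZ_0·tanβl)/(Z_0 + jZ_L·tanβl) = 115 − j315 Ω
Γ_s = (Z_in − Z_s)/(Z_in + Z_s) = (65.3 − j315)/(165 − j315), |Γ_s| = 0.904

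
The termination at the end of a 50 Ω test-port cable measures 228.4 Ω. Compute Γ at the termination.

Γ = (Z_L − Z_0)/(Z_L + Z_0) = (228.4 − 50)/(228.4 + 50) = 178.4/278.4

Γ = 0.641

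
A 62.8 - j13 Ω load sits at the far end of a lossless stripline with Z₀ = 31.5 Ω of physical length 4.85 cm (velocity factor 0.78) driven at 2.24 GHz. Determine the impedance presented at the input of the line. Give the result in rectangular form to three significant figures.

Z_in ≈ 64.3 + j10 Ω

λ = v/f = 0.78·c / 2.24 GHz = 0.104 m
βl = 2π·l/λ = 2π × 0.464 = 167°
tan(βl) = tan(167°) = -0.228
Z_in = Z_0·(Z_L + jZ_0·tanβl)/(Z_0 + jZ_L·tanβl)
     = 31.5·(62.8 − j20.2)/(28.5 − j14.3)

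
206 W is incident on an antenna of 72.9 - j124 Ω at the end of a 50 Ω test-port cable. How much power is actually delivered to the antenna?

P_delivered ≈ 98.5 W

|Γ| = |(22.9 − j124)/(122.9 − j124)| = 0.722
|Γ|² = 0.522
P_refl = |Γ|²·P_inc = 107 W, P_del = (1 − |Γ|²)·P_inc = 98.5 W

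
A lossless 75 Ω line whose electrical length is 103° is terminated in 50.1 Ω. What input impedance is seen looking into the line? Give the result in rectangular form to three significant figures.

Z_in ≈ 106 − j19.2 Ω

tan(βl) = tan(103°) = -4.33
Z_in = Z_0·(Z_L + jZ_0·tanβl)/(Z_0 + jZ_L·tanβl)
     = 75·(50.1 − j325)/(75 − j217)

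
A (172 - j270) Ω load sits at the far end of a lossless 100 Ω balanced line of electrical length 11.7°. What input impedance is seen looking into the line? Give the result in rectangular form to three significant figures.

Z_in ≈ 70.1 − j176 Ω

tan(βl) = tan(11.7°) = 0.207
Z_in = Z_0·(Z_L + jZ_0·tanβl)/(Z_0 + jZ_L·tanβl)
     = 100·(172 − j249)/(156 + j35.6)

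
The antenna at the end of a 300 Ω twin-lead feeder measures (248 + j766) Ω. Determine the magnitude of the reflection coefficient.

|Γ| ≈ 0.815

Γ = (Z_L − Z_0)/(Z_L + Z_0) = (-52 + j766)/(548 + j766)
|Γ| = 768/942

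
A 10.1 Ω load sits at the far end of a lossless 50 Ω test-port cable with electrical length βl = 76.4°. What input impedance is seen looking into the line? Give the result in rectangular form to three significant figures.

tan(βl) = tan(76.4°) = 4.13
Z_in = Z_0·(Z_L + jZ_0·tanβl)/(Z_0 + jZ_L·tanβl)
     = 50·(10.1 + j207)/(50 + j41.7)

Z_in ≈ 108 + j117 Ω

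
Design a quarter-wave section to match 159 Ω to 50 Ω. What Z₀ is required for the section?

Z_qwt = √(Z_0·R_L) = √(50 × 159) = √7950

Z_qwt ≈ 89.2 Ω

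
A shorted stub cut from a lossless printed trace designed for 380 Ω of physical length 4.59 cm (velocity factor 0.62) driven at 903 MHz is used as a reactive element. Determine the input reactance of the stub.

λ = v/f = 0.62·c / 903 MHz = 0.206 m
βl = 2π·l/λ = 2π × 0.223 = 80.2°
tan(βl) = 5.8
For a shorted stub, Z_in = jZ_0·tan(βl)

X_in ≈ 2200 Ω (inductive)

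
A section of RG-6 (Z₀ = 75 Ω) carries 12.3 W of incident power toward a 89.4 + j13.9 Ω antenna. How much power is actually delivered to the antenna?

|Γ| = |(14.4 + j13.9)/(164.4 + j13.9)| = 0.121
|Γ|² = 0.0147
P_refl = |Γ|²·P_inc = 0.181 W, P_del = (1 − |Γ|²)·P_inc = 12.1 W

P_delivered ≈ 12.1 W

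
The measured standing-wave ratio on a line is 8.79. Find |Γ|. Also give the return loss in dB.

|Γ| = (S − 1)/(S + 1) = (8.79 − 1)/(8.79 + 1) = 7.79/9.79
RL = −20·log₁₀|Γ| = −20·log₁₀(0.796)

|Γ| ≈ 0.796; return loss ≈ 1.98 dB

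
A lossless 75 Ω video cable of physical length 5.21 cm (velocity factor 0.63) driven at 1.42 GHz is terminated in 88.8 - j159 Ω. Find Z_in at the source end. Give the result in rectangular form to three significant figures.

λ = v/f = 0.63·c / 1.42 GHz = 0.133 m
βl = 2π·l/λ = 2π × 0.391 = 141°
tan(βl) = tan(141°) = -0.812
Z_in = Z_0·(Z_L + jZ_0·tanβl)/(Z_0 + jZ_L·tanβl)
     = 75·(88.8 − j220)/(-54.1 − j72.1)

Z_in ≈ 102 + j169 Ω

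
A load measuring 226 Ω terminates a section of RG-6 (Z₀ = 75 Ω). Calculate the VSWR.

VSWR ≈ 3.01

For a purely resistive load, VSWR = R_L/Z_0 or Z_0/R_L (whichever > 1) = 226/75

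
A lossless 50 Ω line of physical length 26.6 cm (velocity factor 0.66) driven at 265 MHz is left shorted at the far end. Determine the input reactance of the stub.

X_in ≈ -63.6 Ω (capacitive)

λ = v/f = 0.66·c / 265 MHz = 0.747 m
βl = 2π·l/λ = 2π × 0.356 = 128°
tan(βl) = -1.27
For a shorted stub, Z_in = jZ_0·tan(βl)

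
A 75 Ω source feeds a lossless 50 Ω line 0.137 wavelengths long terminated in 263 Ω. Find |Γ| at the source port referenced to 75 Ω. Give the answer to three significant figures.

βl = 2π × 0.137 = 49.3°
tan(βl) = 1.16
Z_in = Z_0·(Z_L + jZ_0·tanβl)/(Z_0 + jZ_L·tanβl) = 16.1 − j40.3 Ω
Γ_s = (Z_in − Z_s)/(Z_in + Z_s) = (-58.9 − j40.3)/(91.1 − j40.3), |Γ_s| = 0.717

|Γ| ≈ 0.717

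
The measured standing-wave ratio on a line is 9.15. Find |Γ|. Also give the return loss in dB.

|Γ| = (S − 1)/(S + 1) = (9.15 − 1)/(9.15 + 1) = 8.15/10.2
RL = −20·log₁₀|Γ| = −20·log₁₀(0.803)

|Γ| ≈ 0.803; return loss ≈ 1.91 dB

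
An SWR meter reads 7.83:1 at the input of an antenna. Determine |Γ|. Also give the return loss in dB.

|Γ| ≈ 0.773; return loss ≈ 2.23 dB

|Γ| = (S − 1)/(S + 1) = (7.83 − 1)/(7.83 + 1) = 6.83/8.83
RL = −20·log₁₀|Γ| = −20·log₁₀(0.773)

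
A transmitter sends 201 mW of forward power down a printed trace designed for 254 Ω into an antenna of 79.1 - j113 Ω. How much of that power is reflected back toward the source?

|Γ| = |(-174.9 − j113)/(333.1 − j113)| = 0.592
|Γ|² = 0.35
P_refl = |Γ|²·P_inc = 70.4 mW, P_del = (1 − |Γ|²)·P_inc = 131 mW

P_reflected ≈ 70.4 mW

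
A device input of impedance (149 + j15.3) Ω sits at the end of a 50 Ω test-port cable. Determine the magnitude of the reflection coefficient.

|Γ| ≈ 0.502

Γ = (Z_L − Z_0)/(Z_L + Z_0) = (99 + j15.3)/(199 + j15.3)
|Γ| = 100/200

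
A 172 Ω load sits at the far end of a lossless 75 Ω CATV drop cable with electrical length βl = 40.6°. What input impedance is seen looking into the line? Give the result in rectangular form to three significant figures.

Z_in ≈ 61.3 − j56.3 Ω

tan(βl) = tan(40.6°) = 0.857
Z_in = Z_0·(Z_L + jZ_0·tanβl)/(Z_0 + jZ_L·tanβl)
     = 75·(172 + j64.3)/(75 + j147)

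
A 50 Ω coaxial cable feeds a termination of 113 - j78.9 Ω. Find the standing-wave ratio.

VSWR ≈ 3.52

Γ = (Z_L − Z_0)/(Z_L + Z_0) = (63 − j78.9)/(163 − j78.9)
|Γ| = 101/181 = 0.558
VSWR = (1 + |Γ|)/(1 − |Γ|) = 1.56/0.442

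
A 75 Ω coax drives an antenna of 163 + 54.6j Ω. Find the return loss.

RL ≈ 7.45 dB

Γ = (88 + j54.6)/(238 + j54.6), |Γ| = 0.424
RL = −20·log₁₀|Γ| = −20·log₁₀(0.424)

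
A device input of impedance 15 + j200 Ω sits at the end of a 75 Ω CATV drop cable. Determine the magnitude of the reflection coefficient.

Γ = (Z_L − Z_0)/(Z_L + Z_0) = (-60 + j200)/(90 + j200)
|Γ| = 209/219

|Γ| ≈ 0.952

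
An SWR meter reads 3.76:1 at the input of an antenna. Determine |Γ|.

|Γ| ≈ 0.58

|Γ| = (S − 1)/(S + 1) = (3.76 − 1)/(3.76 + 1) = 2.76/4.76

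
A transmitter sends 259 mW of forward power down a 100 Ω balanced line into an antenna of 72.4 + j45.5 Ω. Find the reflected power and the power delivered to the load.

|Γ| = |(-27.6 + j45.5)/(172.4 + j45.5)| = 0.298
|Γ|² = 0.0891
P_refl = |Γ|²·P_inc = 23.1 mW, P_del = (1 − |Γ|²)·P_inc = 236 mW

P_reflected ≈ 23.1 mW; P_delivered ≈ 236 mW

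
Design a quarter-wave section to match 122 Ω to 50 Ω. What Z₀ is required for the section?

Z_qwt ≈ 78.1 Ω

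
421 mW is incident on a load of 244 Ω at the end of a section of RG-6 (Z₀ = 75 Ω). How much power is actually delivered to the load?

Γ = (244 − 75)/(244 + 75) = 0.53
|Γ|² = 0.281
P_refl = |Γ|²·P_inc = 118 mW, P_del = (1 − |Γ|²)·P_inc = 303 mW

P_delivered ≈ 303 mW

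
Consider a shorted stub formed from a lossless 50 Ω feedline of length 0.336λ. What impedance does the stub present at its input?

Z_in ≈ −j83.3 Ω

βl = 2π × 0.336 = 121°
tan(βl) = -1.67
For a shorted stub, Z_in = jZ_0·tan(βl)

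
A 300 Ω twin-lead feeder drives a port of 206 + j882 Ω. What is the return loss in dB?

Γ = (-94 + j882)/(506 + j882), |Γ| = 0.872
RL = −20·log₁₀|Γ| = −20·log₁₀(0.872)

RL ≈ 1.19 dB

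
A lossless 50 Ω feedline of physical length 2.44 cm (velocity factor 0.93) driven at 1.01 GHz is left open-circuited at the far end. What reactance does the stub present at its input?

X_in ≈ -80.6 Ω (capacitive)

λ = v/f = 0.93·c / 1.01 GHz = 0.276 m
βl = 2π·l/λ = 2π × 0.0883 = 31.8°
tan(βl) = 0.62
For an open-circuited stub, Z_in = −jZ_0·cot(βl) = −jZ_0/tan(βl)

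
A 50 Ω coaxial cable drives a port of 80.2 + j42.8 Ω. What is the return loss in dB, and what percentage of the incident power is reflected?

Γ = (30.2 + j42.8)/(130.2 + j42.8), |Γ| = 0.382
RL = −20·log₁₀(0.382) = 8.35 dB
P_refl/P_inc = |Γ|² = 0.146

RL ≈ 8.35 dB; 14.6% of incident power reflected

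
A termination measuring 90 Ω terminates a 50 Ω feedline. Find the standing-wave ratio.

For a purely resistive load, VSWR = R_L/Z_0 or Z_0/R_L (whichever > 1) = 90/50

VSWR ≈ 1.8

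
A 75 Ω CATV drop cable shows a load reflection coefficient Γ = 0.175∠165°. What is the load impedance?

Z_L = Z_0·(1 + Γ)/(1 − Γ) = 75·(0.831 + j0.0453)/(1.17 − j0.0453)

Z_L ≈ 53.1 + j4.96 Ω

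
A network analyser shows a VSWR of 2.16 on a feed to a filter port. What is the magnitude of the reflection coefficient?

|Γ| ≈ 0.367

|Γ| = (S − 1)/(S + 1) = (2.16 − 1)/(2.16 + 1) = 1.16/3.16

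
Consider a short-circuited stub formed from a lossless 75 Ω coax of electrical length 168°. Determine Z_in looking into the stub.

Z_in ≈ −j15.9 Ω

tan(βl) = -0.213
For a short-circuited stub, Z_in = jZ_0·tan(βl)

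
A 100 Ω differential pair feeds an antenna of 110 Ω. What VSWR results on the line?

For a purely resistive load, VSWR = R_L/Z_0 or Z_0/R_L (whichever > 1) = 110/100

VSWR ≈ 1.1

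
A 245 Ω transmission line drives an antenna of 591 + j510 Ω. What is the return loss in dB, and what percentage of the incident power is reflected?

Γ = (346 + j510)/(836 + j510), |Γ| = 0.629
RL = −20·log₁₀(0.629) = 4.02 dB
P_refl/P_inc = |Γ|² = 0.396

RL ≈ 4.02 dB; 39.6% of incident power reflected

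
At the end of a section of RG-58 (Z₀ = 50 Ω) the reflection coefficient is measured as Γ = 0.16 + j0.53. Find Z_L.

Z_L = Z_0·(1 + Γ)/(1 − Γ) = 50·(1.16 + j0.53)/(0.84 − j0.53)

Z_L ≈ 35.1 + j53.7 Ω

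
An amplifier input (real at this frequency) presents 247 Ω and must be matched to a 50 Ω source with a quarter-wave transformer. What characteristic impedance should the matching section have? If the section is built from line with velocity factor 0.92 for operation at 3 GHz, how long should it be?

Z_qwt ≈ 111 Ω; length ≈ 2.3 cm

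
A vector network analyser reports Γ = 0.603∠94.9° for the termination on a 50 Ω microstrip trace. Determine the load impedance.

Z_L ≈ 21.7 + j41 Ω

Z_L = Z_0·(1 + Γ)/(1 − Γ) = 50·(0.948 + j0.601)/(1.05 − j0.601)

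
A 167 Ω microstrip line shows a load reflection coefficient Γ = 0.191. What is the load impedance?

Z_L = Z_0·(1 + Γ)/(1 − Γ) = 167·(1.19)/(0.809)

Z_L ≈ 246 Ω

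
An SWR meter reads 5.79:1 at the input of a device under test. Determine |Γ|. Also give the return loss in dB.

|Γ| = (S − 1)/(S + 1) = (5.79 − 1)/(5.79 + 1) = 4.79/6.79
RL = −20·log₁₀|Γ| = −20·log₁₀(0.705)

|Γ| ≈ 0.705; return loss ≈ 3.03 dB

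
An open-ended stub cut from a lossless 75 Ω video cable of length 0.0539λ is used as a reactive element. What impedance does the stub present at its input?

Z_in ≈ −j213 Ω

βl = 2π × 0.0539 = 19.4°
tan(βl) = 0.352
For an open-ended stub, Z_in = −jZ_0·cot(βl) = −jZ_0/tan(βl)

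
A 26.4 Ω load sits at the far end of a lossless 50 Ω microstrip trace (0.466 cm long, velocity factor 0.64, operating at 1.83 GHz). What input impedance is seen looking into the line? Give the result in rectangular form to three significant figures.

λ = v/f = 0.64·c / 1.83 GHz = 0.105 m
βl = 2π·l/λ = 2π × 0.0444 = 16°
tan(βl) = tan(16°) = 0.287
Z_in = Z_0·(Z_L + jZ_0·tanβl)/(Z_0 + jZ_L·tanβl)
     = 50·(26.4 + j14.3)/(50 + j7.56)

Z_in ≈ 27.9 + j10.1 Ω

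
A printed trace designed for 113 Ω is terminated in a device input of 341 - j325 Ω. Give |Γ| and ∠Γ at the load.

Γ = (Z_L − Z_0)/(Z_L + Z_0) = (228 − j325)/(454 − j325)
|Γ| = 397/558 = 0.711

Γ ≈ 0.711 ∠ -19.4°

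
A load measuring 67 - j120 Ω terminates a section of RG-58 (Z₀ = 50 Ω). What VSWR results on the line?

VSWR ≈ 6.22

Γ = (Z_L − Z_0)/(Z_L + Z_0) = (17 − j120)/(117 − j120)
|Γ| = 121/168 = 0.723
VSWR = (1 + |Γ|)/(1 − |Γ|) = 1.72/0.277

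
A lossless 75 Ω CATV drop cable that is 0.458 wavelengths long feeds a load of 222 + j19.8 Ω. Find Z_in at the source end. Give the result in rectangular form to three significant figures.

βl = 2π × 0.458 = 165°
tan(βl) = tan(165°) = -0.27
Z_in = Z_0·(Z_L + jZ_0·tanβl)/(Z_0 + jZ_L·tanβl)
     = 75·(222 − j0.465)/(80.3 − j60)

Z_in ≈ 133 + j99.1 Ω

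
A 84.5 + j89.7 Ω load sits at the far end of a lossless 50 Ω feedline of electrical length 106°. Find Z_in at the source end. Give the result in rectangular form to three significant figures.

tan(βl) = tan(106°) = -3.49
Z_in = Z_0·(Z_L + jZ_0·tanβl)/(Z_0 + jZ_L·tanβl)
     = 50·(84.5 − j84.7)/(363 − j295)

Z_in ≈ 12.7 − j1.33 Ω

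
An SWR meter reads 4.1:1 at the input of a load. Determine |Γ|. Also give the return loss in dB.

|Γ| ≈ 0.608; return loss ≈ 4.32 dB

|Γ| = (S − 1)/(S + 1) = (4.1 − 1)/(4.1 + 1) = 3.1/5.1
RL = −20·log₁₀|Γ| = −20·log₁₀(0.608)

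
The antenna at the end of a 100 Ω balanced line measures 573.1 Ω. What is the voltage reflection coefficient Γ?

Γ = (Z_L − Z_0)/(Z_L + Z_0) = (573.1 − 100)/(573.1 + 100) = 473.1/673.1

Γ = 0.703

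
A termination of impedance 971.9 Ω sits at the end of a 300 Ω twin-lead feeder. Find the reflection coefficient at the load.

Γ = 0.528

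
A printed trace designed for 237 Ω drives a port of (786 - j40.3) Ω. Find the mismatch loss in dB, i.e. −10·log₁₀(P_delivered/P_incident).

mismatch loss ≈ 1.48 dB

Γ = (549 − j40.3)/(1023 − j40.3), |Γ| = 0.538
|Γ|² = 0.289, so P_del/P_inc = 1 − |Γ|² = 0.711
ML = −10·log₁₀(1 − |Γ|²)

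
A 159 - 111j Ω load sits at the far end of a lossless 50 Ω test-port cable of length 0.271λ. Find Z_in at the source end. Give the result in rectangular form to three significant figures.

βl = 2π × 0.271 = 97.6°
tan(βl) = tan(97.6°) = -7.53
Z_in = Z_0·(Z_L + jZ_0·tanβl)/(Z_0 + jZ_L·tanβl)
     = 50·(159 − j488)/(-786 − j1200)

Z_in ≈ 11.2 + j14 Ω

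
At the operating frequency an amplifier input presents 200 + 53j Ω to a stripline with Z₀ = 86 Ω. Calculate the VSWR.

Γ = (Z_L − Z_0)/(Z_L + Z_0) = (114 + j53)/(286 + j53)
|Γ| = 126/291 = 0.432
VSWR = (1 + |Γ|)/(1 − |Γ|) = 1.43/0.568

VSWR ≈ 2.52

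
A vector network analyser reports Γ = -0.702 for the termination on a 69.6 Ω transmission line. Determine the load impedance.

Z_L ≈ 12.2 Ω

Z_L = Z_0·(1 + Γ)/(1 − Γ) = 69.6·(0.298)/(1.7)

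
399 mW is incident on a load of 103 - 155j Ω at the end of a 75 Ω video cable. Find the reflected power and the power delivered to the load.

P_reflected ≈ 178 mW; P_delivered ≈ 221 mW

|Γ| = |(28 − j155)/(178 − j155)| = 0.667
|Γ|² = 0.445
P_refl = |Γ|²·P_inc = 178 mW, P_del = (1 − |Γ|²)·P_inc = 221 mW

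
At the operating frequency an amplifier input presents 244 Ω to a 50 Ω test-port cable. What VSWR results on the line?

For a purely resistive load, VSWR = R_L/Z_0 or Z_0/R_L (whichever > 1) = 244/50

VSWR ≈ 4.88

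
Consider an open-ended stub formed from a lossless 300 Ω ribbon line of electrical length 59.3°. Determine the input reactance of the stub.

tan(βl) = 1.68
For an open-ended stub, Z_in = −jZ_0·cot(βl) = −jZ_0/tan(βl)

X_in ≈ -178 Ω (capacitive)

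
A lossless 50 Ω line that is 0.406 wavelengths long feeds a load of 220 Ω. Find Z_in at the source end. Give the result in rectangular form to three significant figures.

βl = 2π × 0.406 = 146°
tan(βl) = tan(146°) = -0.67
Z_in = Z_0·(Z_L + jZ_0·tanβl)/(Z_0 + jZ_L·tanβl)
     = 50·(220 − j33.5)/(50 − j147)

Z_in ≈ 32.9 + j63.4 Ω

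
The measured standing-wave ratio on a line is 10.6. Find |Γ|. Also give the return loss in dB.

|Γ| = (S − 1)/(S + 1) = (10.6 − 1)/(10.6 + 1) = 9.6/11.6
RL = −20·log₁₀|Γ| = −20·log₁₀(0.828)

|Γ| ≈ 0.828; return loss ≈ 1.64 dB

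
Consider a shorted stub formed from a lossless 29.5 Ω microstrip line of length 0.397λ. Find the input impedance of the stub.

Z_in ≈ −j22.3 Ω

βl = 2π × 0.397 = 143°
tan(βl) = -0.756
For a shorted stub, Z_in = jZ_0·tan(βl)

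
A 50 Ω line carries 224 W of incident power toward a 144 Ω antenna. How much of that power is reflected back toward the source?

Γ = (144 − 50)/(144 + 50) = 0.485
|Γ|² = 0.235
P_refl = |Γ|²·P_inc = 52.6 W, P_del = (1 − |Γ|²)·P_inc = 171 W

P_reflected ≈ 52.6 W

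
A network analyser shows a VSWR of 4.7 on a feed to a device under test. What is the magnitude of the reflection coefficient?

|Γ| ≈ 0.649

|Γ| = (S − 1)/(S + 1) = (4.7 − 1)/(4.7 + 1) = 3.7/5.7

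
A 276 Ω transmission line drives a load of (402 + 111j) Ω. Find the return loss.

RL ≈ 12.2 dB

Γ = (126 + j111)/(678 + j111), |Γ| = 0.244
RL = −20·log₁₀|Γ| = −20·log₁₀(0.244)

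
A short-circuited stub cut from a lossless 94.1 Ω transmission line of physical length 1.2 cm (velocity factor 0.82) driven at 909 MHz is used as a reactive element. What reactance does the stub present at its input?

X_in ≈ 26.9 Ω (inductive)

λ = v/f = 0.82·c / 909 MHz = 0.271 m
βl = 2π·l/λ = 2π × 0.0443 = 16°
tan(βl) = 0.286
For a short-circuited stub, Z_in = jZ_0·tan(βl)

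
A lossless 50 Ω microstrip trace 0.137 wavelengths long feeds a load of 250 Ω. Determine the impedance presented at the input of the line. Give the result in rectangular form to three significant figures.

βl = 2π × 0.137 = 49.3°
tan(βl) = tan(49.3°) = 1.16
Z_in = Z_0·(Z_L + jZ_0·tanβl)/(Z_0 + jZ_L·tanβl)
     = 50·(250 + j58.2)/(50 + j291)

Z_in ≈ 16.9 − j40.1 Ω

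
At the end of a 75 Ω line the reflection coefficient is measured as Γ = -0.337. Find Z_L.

Z_L = Z_0·(1 + Γ)/(1 − Γ) = 75·(0.663)/(1.34)

Z_L ≈ 37.2 Ω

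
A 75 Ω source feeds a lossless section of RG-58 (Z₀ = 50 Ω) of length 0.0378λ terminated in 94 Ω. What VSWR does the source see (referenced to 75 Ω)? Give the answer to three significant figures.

VSWR ≈ 1.4

βl = 2π × 0.0378 = 13.6°
tan(βl) = 0.242
Z_in = Z_0·(Z_L + jZ_0·tanβl)/(Z_0 + jZ_L·tanβl) = 82.4 − j25.4 Ω
Γ_s = (Z_in − Z_s)/(Z_in + Z_s) = (7.43 − j25.4)/(157 − j25.4), |Γ_s| = 0.166
VSWR = (1 + |Γ_s|)/(1 − |Γ_s|)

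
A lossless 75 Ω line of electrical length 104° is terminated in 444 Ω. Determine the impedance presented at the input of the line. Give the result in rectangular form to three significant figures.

Z_in ≈ 13.4 + j18.1 Ω

tan(βl) = tan(104°) = -4.01
Z_in = Z_0·(Z_L + jZ_0·tanβl)/(Z_0 + jZ_L·tanβl)
     = 75·(444 − j301)/(75 − j1780)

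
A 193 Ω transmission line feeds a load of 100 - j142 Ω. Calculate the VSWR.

Γ = (Z_L − Z_0)/(Z_L + Z_0) = (-93 − j142)/(293 − j142)
|Γ| = 170/326 = 0.521
VSWR = (1 + |Γ|)/(1 − |Γ|) = 1.52/0.479

VSWR ≈ 3.18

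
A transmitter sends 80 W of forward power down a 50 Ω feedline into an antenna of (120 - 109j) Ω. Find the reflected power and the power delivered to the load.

|Γ| = |(70 − j109)/(170 − j109)| = 0.641
|Γ|² = 0.411
P_refl = |Γ|²·P_inc = 32.9 W, P_del = (1 − |Γ|²)·P_inc = 47.1 W

P_reflected ≈ 32.9 W; P_delivered ≈ 47.1 W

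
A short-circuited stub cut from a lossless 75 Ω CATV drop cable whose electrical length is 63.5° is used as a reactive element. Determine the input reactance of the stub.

X_in ≈ 150 Ω (inductive)

tan(βl) = 2.01
For a short-circuited stub, Z_in = jZ_0·tan(βl)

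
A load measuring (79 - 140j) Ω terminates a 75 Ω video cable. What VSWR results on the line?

VSWR ≈ 5.12

Γ = (Z_L − Z_0)/(Z_L + Z_0) = (4 − j140)/(154 − j140)
|Γ| = 140/208 = 0.673
VSWR = (1 + |Γ|)/(1 − |Γ|) = 1.67/0.327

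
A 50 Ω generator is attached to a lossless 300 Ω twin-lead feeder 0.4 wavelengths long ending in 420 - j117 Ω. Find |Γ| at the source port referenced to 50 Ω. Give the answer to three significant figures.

|Γ| ≈ 0.8

βl = 2π × 0.4 = 144°
tan(βl) = -0.727
Z_in = Z_0·(Z_L + jZ_0·tanβl)/(Z_0 + jZ_L·tanβl) = 414 + j121 Ω
Γ_s = (Z_in − Z_s)/(Z_in + Z_s) = (364 + j121)/(464 + j121), |Γ_s| = 0.8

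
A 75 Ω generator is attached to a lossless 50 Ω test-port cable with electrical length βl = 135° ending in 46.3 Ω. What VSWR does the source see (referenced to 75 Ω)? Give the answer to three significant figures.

VSWR ≈ 1.51

tan(βl) = -1
Z_in = Z_0·(Z_L + jZ_0·tanβl)/(Z_0 + jZ_L·tanβl) = 49.9 − j3.84 Ω
Γ_s = (Z_in − Z_s)/(Z_in + Z_s) = (-25.1 − j3.84)/(125 − j3.84), |Γ_s| = 0.204
VSWR = (1 + |Γ_s|)/(1 − |Γ_s|)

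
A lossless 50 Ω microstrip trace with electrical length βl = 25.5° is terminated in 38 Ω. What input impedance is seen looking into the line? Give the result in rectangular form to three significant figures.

Z_in ≈ 41.2 + j8.9 Ω

tan(βl) = tan(25.5°) = 0.477
Z_in = Z_0·(Z_L + jZ_0·tanβl)/(Z_0 + jZ_L·tanβl)
     = 50·(38 + j23.8)/(50 + j18.1)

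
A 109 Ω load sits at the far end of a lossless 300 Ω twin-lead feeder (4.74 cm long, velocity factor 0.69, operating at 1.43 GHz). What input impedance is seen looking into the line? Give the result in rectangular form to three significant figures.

Z_in ≈ 339 − j334 Ω

λ = v/f = 0.69·c / 1.43 GHz = 0.145 m
βl = 2π·l/λ = 2π × 0.327 = 118°
tan(βl) = tan(118°) = -1.89
Z_in = Z_0·(Z_L + jZ_0·tanβl)/(Z_0 + jZ_L·tanβl)
     = 300·(109 − j567)/(300 − j206)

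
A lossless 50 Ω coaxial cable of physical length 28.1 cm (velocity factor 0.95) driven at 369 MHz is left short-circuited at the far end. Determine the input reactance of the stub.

X_in ≈ -57.6 Ω (capacitive)

λ = v/f = 0.95·c / 369 MHz = 0.772 m
βl = 2π·l/λ = 2π × 0.364 = 131°
tan(βl) = -1.15
For a short-circuited stub, Z_in = jZ_0·tan(βl)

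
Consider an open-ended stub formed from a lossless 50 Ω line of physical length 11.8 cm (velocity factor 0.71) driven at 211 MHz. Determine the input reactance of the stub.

X_in ≈ -55.4 Ω (capacitive)

λ = v/f = 0.71·c / 211 MHz = 1.01 m
βl = 2π·l/λ = 2π × 0.117 = 42.1°
tan(βl) = 0.903
For an open-ended stub, Z_in = −jZ_0·cot(βl) = −jZ_0/tan(βl)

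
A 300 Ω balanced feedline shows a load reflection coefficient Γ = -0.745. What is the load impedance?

Z_L = Z_0·(1 + Γ)/(1 − Γ) = 300·(0.255)/(1.75)

Z_L ≈ 43.8 Ω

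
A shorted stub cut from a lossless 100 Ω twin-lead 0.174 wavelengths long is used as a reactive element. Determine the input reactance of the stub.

βl = 2π × 0.174 = 62.6°
tan(βl) = 1.93
For a shorted stub, Z_in = jZ_0·tan(βl)

X_in ≈ 193 Ω (inductive)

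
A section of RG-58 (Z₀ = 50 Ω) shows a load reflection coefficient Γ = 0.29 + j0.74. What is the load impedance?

Z_L ≈ 17.5 + j70.4 Ω

Z_L = Z_0·(1 + Γ)/(1 − Γ) = 50·(1.29 + j0.74)/(0.71 − j0.74)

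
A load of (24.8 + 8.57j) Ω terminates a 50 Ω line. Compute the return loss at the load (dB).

Γ = (-25.2 + j8.57)/(74.8 + j8.57), |Γ| = 0.354
RL = −20·log₁₀|Γ| = −20·log₁₀(0.354)

RL ≈ 9.03 dB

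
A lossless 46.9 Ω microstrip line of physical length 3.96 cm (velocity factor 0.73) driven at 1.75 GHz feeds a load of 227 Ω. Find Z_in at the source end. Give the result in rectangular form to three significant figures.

λ = v/f = 0.73·c / 1.75 GHz = 0.125 m
βl = 2π·l/λ = 2π × 0.316 = 114°
tan(βl) = tan(114°) = -2.25
Z_in = Z_0·(Z_L + jZ_0·tanβl)/(Z_0 + jZ_L·tanβl)
     = 46.9·(227 − j106)/(46.9 − j512)

Z_in ≈ 11.5 + j19.7 Ω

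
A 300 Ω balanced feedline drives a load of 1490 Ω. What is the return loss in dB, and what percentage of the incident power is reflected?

RL ≈ 3.55 dB; 44.2% of incident power reflected

Γ = (1490 − 300)/(1490 + 300) = 0.665
RL = −20·log₁₀(0.665) = 3.55 dB
P_refl/P_inc = |Γ|² = 0.442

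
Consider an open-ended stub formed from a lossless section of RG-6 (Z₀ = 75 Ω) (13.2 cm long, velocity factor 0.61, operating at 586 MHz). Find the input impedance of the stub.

λ = v/f = 0.61·c / 586 MHz = 0.312 m
βl = 2π·l/λ = 2π × 0.423 = 152°
tan(βl) = -0.528
For an open-ended stub, Z_in = −jZ_0·cot(βl) = −jZ_0/tan(βl)

Z_in ≈ +j142 Ω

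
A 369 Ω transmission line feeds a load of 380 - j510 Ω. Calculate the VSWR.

VSWR ≈ 3.58

Γ = (Z_L − Z_0)/(Z_L + Z_0) = (11 − j510)/(749 − j510)
|Γ| = 510/906 = 0.563
VSWR = (1 + |Γ|)/(1 − |Γ|) = 1.56/0.437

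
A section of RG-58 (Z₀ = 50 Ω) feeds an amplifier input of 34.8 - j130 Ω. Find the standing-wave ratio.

Γ = (Z_L − Z_0)/(Z_L + Z_0) = (-15.2 − j130)/(84.8 − j130)
|Γ| = 131/155 = 0.843
VSWR = (1 + |Γ|)/(1 − |Γ|) = 1.84/0.157

VSWR ≈ 11.8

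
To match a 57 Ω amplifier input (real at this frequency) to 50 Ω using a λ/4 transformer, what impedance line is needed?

Z_qwt = √(Z_0·R_L) = √(50 × 57) = √2850

Z_qwt ≈ 53.4 Ω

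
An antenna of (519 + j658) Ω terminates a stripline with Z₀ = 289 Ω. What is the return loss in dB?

Γ = (230 + j658)/(808 + j658), |Γ| = 0.669
RL = −20·log₁₀|Γ| = −20·log₁₀(0.669)

RL ≈ 3.49 dB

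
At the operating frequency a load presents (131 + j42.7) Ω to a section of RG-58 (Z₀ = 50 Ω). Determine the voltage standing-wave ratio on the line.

VSWR ≈ 2.94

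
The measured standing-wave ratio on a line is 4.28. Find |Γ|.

|Γ| ≈ 0.621

|Γ| = (S − 1)/(S + 1) = (4.28 − 1)/(4.28 + 1) = 3.28/5.28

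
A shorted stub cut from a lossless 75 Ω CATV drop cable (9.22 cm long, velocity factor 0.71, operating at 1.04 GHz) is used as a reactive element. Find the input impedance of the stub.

Z_in ≈ −j24.3 Ω

λ = v/f = 0.71·c / 1.04 GHz = 0.205 m
βl = 2π·l/λ = 2π × 0.45 = 162°
tan(βl) = -0.324
For a shorted stub, Z_in = jZ_0·tan(βl)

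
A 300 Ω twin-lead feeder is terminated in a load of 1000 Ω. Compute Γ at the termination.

Γ = (Z_L − Z_0)/(Z_L + Z_0) = (1000 − 300)/(1000 + 300) = 700/1300

Γ = 0.538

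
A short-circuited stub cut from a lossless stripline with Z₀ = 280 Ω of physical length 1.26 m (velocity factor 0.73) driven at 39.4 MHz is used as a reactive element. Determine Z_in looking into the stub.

λ = v/f = 0.73·c / 39.4 MHz = 5.56 m
βl = 2π·l/λ = 2π × 0.227 = 81.6°
tan(βl) = 6.78
For a short-circuited stub, Z_in = jZ_0·tan(βl)

Z_in ≈ +j1900 Ω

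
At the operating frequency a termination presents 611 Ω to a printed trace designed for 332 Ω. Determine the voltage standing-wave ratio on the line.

Γ = (611 − 332)/(611 + 332) = 0.296
VSWR = (1 + 0.296)/(1 − 0.296)

VSWR ≈ 1.84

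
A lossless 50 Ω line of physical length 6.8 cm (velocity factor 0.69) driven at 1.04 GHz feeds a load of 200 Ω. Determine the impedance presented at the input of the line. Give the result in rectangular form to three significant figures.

Z_in ≈ 17.3 + j29.6 Ω

λ = v/f = 0.69·c / 1.04 GHz = 0.199 m
βl = 2π·l/λ = 2π × 0.342 = 123°
tan(βl) = tan(123°) = -1.54
Z_in = Z_0·(Z_L + jZ_0·tanβl)/(Z_0 + jZ_L·tanβl)
     = 50·(200 − j77)/(50 − j308)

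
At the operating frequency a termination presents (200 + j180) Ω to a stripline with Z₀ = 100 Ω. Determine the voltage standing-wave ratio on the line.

VSWR ≈ 3.86

Γ = (Z_L − Z_0)/(Z_L + Z_0) = (100 + j180)/(300 + j180)
|Γ| = 206/350 = 0.589
VSWR = (1 + |Γ|)/(1 − |Γ|) = 1.59/0.411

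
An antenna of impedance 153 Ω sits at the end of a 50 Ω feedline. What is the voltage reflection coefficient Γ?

Γ = 0.507

Γ = (Z_L − Z_0)/(Z_L + Z_0) = (153 − 50)/(153 + 50) = 103/203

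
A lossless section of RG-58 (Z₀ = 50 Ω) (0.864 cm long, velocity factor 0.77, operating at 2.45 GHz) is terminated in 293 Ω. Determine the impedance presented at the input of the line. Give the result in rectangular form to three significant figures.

λ = v/f = 0.77·c / 2.45 GHz = 0.0943 m
βl = 2π·l/λ = 2π × 0.0916 = 33°
tan(βl) = tan(33°) = 0.649
Z_in = Z_0·(Z_L + jZ_0·tanβl)/(Z_0 + jZ_L·tanβl)
     = 50·(293 + j32.5)/(50 + j190)

Z_in ≈ 26.9 − j69.9 Ω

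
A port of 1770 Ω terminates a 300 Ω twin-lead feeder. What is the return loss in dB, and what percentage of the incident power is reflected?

Γ = (1770 − 300)/(1770 + 300) = 0.71
RL = −20·log₁₀(0.71) = 2.97 dB
P_refl/P_inc = |Γ|² = 0.504

RL ≈ 2.97 dB; 50.4% of incident power reflected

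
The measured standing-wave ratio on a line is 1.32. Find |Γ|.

|Γ| = (S − 1)/(S + 1) = (1.32 − 1)/(1.32 + 1) = 0.32/2.32

|Γ| ≈ 0.138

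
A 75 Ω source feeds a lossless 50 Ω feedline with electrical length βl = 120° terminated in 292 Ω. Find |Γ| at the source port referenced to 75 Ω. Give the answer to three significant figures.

tan(βl) = -1.73
Z_in = Z_0·(Z_L + jZ_0·tanβl)/(Z_0 + jZ_L·tanβl) = 11.3 + j27.7 Ω
Γ_s = (Z_in − Z_s)/(Z_in + Z_s) = (-63.7 + j27.7)/(86.3 + j27.7), |Γ_s| = 0.766

|Γ| ≈ 0.766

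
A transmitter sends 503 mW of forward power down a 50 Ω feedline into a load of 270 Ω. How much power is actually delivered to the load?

P_delivered ≈ 265 mW

Γ = (270 − 50)/(270 + 50) = 0.688
|Γ|² = 0.473
P_refl = |Γ|²·P_inc = 238 mW, P_del = (1 − |Γ|²)·P_inc = 265 mW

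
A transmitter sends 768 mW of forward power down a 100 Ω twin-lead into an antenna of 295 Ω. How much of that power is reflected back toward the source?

Γ = (295 − 100)/(295 + 100) = 0.494
|Γ|² = 0.244
P_refl = |Γ|²·P_inc = 187 mW, P_del = (1 − |Γ|²)·P_inc = 581 mW

P_reflected ≈ 187 mW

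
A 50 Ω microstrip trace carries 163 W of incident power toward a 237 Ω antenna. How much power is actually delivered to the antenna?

P_delivered ≈ 93.8 W

Γ = (237 − 50)/(237 + 50) = 0.652
|Γ|² = 0.425
P_refl = |Γ|²·P_inc = 69.2 W, P_del = (1 − |Γ|²)·P_inc = 93.8 W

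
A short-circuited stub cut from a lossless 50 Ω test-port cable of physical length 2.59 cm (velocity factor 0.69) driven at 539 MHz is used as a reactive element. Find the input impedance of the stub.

λ = v/f = 0.69·c / 539 MHz = 0.384 m
βl = 2π·l/λ = 2π × 0.0674 = 24.3°
tan(βl) = 0.451
For a short-circuited stub, Z_in = jZ_0·tan(βl)

Z_in ≈ +j22.6 Ω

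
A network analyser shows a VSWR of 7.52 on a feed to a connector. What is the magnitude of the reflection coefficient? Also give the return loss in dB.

|Γ| ≈ 0.765; return loss ≈ 2.32 dB

|Γ| = (S − 1)/(S + 1) = (7.52 − 1)/(7.52 + 1) = 6.52/8.52
RL = −20·log₁₀|Γ| = −20·log₁₀(0.765)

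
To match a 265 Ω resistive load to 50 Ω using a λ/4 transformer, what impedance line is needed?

Z_qwt = √(Z_0·R_L) = √(50 × 265) = √13250

Z_qwt ≈ 115 Ω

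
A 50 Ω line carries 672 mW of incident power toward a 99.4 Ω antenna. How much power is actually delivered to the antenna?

Γ = (99.4 − 50)/(99.4 + 50) = 0.331
|Γ|² = 0.109
P_refl = |Γ|²·P_inc = 73.5 mW, P_del = (1 − |Γ|²)·P_inc = 599 mW

P_delivered ≈ 599 mW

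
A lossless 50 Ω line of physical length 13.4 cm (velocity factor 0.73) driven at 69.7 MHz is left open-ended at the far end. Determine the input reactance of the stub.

λ = v/f = 0.73·c / 69.7 MHz = 3.14 m
βl = 2π·l/λ = 2π × 0.0426 = 15.4°
tan(βl) = 0.275
For an open-ended stub, Z_in = −jZ_0·cot(βl) = −jZ_0/tan(βl)

X_in ≈ -182 Ω (capacitive)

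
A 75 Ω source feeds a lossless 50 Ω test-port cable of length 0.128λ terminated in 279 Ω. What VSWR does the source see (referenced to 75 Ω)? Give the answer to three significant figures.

VSWR ≈ 6.16

βl = 2π × 0.128 = 46.1°
tan(βl) = 1.04
Z_in = Z_0·(Z_L + jZ_0·tanβl)/(Z_0 + jZ_L·tanβl) = 16.8 − j45.3 Ω
Γ_s = (Z_in − Z_s)/(Z_in + Z_s) = (-58.2 − j45.3)/(91.8 − j45.3), |Γ_s| = 0.721
VSWR = (1 + |Γ_s|)/(1 − |Γ_s|)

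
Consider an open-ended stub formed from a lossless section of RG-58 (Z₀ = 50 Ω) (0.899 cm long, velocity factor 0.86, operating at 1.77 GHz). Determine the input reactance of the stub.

λ = v/f = 0.86·c / 1.77 GHz = 0.146 m
βl = 2π·l/λ = 2π × 0.0617 = 22.2°
tan(βl) = 0.408
For an open-ended stub, Z_in = −jZ_0·cot(βl) = −jZ_0/tan(βl)

X_in ≈ -123 Ω (capacitive)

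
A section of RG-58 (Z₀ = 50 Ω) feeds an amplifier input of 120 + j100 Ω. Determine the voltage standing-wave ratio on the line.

VSWR ≈ 4.25

Γ = (Z_L − Z_0)/(Z_L + Z_0) = (70 + j100)/(170 + j100)
|Γ| = 122/197 = 0.619
VSWR = (1 + |Γ|)/(1 − |Γ|) = 1.62/0.381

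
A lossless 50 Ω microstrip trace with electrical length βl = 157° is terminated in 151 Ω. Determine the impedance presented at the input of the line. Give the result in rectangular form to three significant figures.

tan(βl) = tan(157°) = -0.424
Z_in = Z_0·(Z_L + jZ_0·tanβl)/(Z_0 + jZ_L·tanβl)
     = 50·(151 − j21.2)/(50 − j64.1)

Z_in ≈ 67.4 + j65.2 Ω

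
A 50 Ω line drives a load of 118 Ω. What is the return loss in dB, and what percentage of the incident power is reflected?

Γ = (118 − 50)/(118 + 50) = 0.405
RL = −20·log₁₀(0.405) = 7.86 dB
P_refl/P_inc = |Γ|² = 0.164

RL ≈ 7.86 dB; 16.4% of incident power reflected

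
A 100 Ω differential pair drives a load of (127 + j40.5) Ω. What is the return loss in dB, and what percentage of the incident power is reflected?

RL ≈ 13.5 dB; 4.46% of incident power reflected

Γ = (27 + j40.5)/(227 + j40.5), |Γ| = 0.211
RL = −20·log₁₀(0.211) = 13.5 dB
P_refl/P_inc = |Γ|² = 0.0446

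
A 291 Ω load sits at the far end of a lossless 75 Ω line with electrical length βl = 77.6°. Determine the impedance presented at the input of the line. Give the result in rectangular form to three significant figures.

tan(βl) = tan(77.6°) = 4.55
Z_in = Z_0·(Z_L + jZ_0·tanβl)/(Z_0 + jZ_L·tanβl)
     = 75·(291 + j341)/(75 + j1320)

Z_in ≈ 20.2 − j15.3 Ω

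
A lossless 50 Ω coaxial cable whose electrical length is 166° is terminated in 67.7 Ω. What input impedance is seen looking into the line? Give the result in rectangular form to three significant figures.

tan(βl) = tan(166°) = -0.249
Z_in = Z_0·(Z_L + jZ_0·tanβl)/(Z_0 + jZ_L·tanβl)
     = 50·(67.7 − j12.5)/(50 − j16.9)

Z_in ≈ 64.6 + j9.33 Ω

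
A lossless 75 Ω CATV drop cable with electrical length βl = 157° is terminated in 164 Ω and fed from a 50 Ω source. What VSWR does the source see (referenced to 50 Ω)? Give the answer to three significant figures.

VSWR ≈ 3.04

tan(βl) = -0.424
Z_in = Z_0·(Z_L + jZ_0·tanβl)/(Z_0 + jZ_L·tanβl) = 104 + j64.7 Ω
Γ_s = (Z_in − Z_s)/(Z_in + Z_s) = (54 + j64.7)/(154 + j64.7), |Γ_s| = 0.504
VSWR = (1 + |Γ_s|)/(1 − |Γ_s|)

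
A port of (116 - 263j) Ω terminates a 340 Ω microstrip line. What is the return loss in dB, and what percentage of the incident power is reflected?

RL ≈ 3.66 dB; 43.1% of incident power reflected

Γ = (-224 − j263)/(456 − j263), |Γ| = 0.656
RL = −20·log₁₀(0.656) = 3.66 dB
P_refl/P_inc = |Γ|² = 0.431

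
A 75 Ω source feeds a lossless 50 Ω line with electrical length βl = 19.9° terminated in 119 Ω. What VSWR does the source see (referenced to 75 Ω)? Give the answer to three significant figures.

tan(βl) = 0.362
Z_in = Z_0·(Z_L + jZ_0·tanβl)/(Z_0 + jZ_L·tanβl) = 77.3 − j48.5 Ω
Γ_s = (Z_in − Z_s)/(Z_in + Z_s) = (2.25 − j48.5)/(152 − j48.5), |Γ_s| = 0.304
VSWR = (1 + |Γ_s|)/(1 − |Γ_s|)

VSWR ≈ 1.87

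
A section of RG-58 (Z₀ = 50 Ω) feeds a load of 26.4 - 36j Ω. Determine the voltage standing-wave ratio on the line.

VSWR ≈ 3.08

Γ = (Z_L − Z_0)/(Z_L + Z_0) = (-23.6 − j36)/(76.4 − j36)
|Γ| = 43/84.5 = 0.51
VSWR = (1 + |Γ|)/(1 − |Γ|) = 1.51/0.49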